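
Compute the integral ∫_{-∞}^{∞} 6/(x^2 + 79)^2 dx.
Let f(z) = 6/(z^2 + 79)^2. The denominator has no real zeros and deg Q - deg P = 4 ≥ 2, so the integral of f over the upper semicircle |z| = R tends to 0 as R → ∞. Closing the contour in the upper half-plane,
  ∫_{-∞}^{∞} f(x) dx = 2πi · Σ Res(f, z_k)  over the poles with Im z_k > 0.

Zeros of the denominator: z^2 + 79 = 0 gives z = ±sqrt(79)*I.
Upper half-plane: z = sqrt(79)*I (a pole of order 2).

Write f(z) = g(z)/(z - sqrt(79)*I)^2 with g(z) = 6/(z + sqrt(79)*I)^2. For a double pole, Res(f, z₀) = g'(z₀):
  g'(z) = -12/(z + sqrt(79)*I)^3
  Res(f, sqrt(79)*I) = g'(sqrt(79)*I) = -3*sqrt(79)*I/12482

∫_{-∞}^{∞} f(x) dx = 2πi · (-3*sqrt(79)*I/12482) = 3*sqrt(79)*pi/6241

Final answer: 3*sqrt(79)*pi/6241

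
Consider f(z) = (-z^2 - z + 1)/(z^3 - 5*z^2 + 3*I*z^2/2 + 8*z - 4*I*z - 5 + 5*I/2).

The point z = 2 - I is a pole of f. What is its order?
2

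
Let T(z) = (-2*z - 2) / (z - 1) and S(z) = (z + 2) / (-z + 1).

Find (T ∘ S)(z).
(T ∘ S)(z) = T(S(z)) = ((-2)*S(z) + (-2))/((1)*S(z) + (-1)). Multiply numerator and denominator by -z + 1:
  numerator:   (-2)*(z + 2) + (-2)*(-z + 1) = -6
  denominator: (1)*(z + 2) + (-1)*(-z + 1) = 2*z + 1
(T ∘ S)(z) = -6/(2*z + 1)

Final answer: -6/(2*z + 1)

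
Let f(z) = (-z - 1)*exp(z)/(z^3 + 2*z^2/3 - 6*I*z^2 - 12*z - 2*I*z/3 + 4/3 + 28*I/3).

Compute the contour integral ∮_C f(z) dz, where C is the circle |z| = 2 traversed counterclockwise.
pi*(27/34 + 3*I/17)*exp(1 + I)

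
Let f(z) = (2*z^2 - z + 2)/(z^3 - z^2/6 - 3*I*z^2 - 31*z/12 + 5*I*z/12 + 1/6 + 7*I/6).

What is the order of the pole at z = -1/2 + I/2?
Factor the denominator:
  z^3 - z^2/6 - 3*I*z^2 - 31*z/12 + 5*I*z/12 + 1/6 + 7*I/6 = (z + 1/2 - I/2)*(z - 2*I)*(z - 2/3 - I/2)

The numerator P(z) = 2*z^2 - z + 2 has P(-1/2 + I/2) = 5/2 - 3*I/2 ≠ 0, so no factor of (z + 1/2 - I/2) cancels.
Near z = -1/2 + I/2 we can therefore write f(z) = g(z)/(z + 1/2 - I/2) with g analytic at -1/2 + I/2 and g(-1/2 + I/2) ≠ 0 (g is the numerator divided by the remaining denominator factors).

Hence z = -1/2 + I/2 is a pole of order 1.

Final answer: 1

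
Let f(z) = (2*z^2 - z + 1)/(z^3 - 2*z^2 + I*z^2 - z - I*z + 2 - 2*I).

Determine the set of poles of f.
{-1, 1 - I, 2}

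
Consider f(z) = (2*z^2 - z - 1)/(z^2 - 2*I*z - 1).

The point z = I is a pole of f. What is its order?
Factor the denominator:
  z^2 - 2*I*z - 1 = (z - I)^2

The numerator P(z) = 2*z^2 - z - 1 has P(I) = -3 - I ≠ 0, so no factor of (z - I) cancels.
Near z = I we can therefore write f(z) = g(z)/(z - I)^2 with g analytic at I and g(I) ≠ 0 (g is just the numerator).

Hence z = I is a pole of order 2.

Final answer: 2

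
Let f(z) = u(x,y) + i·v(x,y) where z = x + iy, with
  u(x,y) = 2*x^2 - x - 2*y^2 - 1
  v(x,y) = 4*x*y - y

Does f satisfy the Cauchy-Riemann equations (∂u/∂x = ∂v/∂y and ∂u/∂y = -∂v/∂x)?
∂u/∂x = 4*x - 1
∂v/∂y = 4*x - 1
∂u/∂y = -4*y
∂v/∂x = 4*y
∂u/∂x = ∂v/∂y and ∂u/∂y = -∂v/∂x hold identically; f is analytic.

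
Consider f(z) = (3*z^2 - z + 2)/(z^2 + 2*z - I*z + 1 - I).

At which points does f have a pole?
{-1, -1 + I}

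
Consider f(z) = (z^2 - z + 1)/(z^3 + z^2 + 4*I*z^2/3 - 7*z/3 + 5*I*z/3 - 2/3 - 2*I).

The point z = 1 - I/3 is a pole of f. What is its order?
Factor the denominator:
  z^3 + z^2 + 4*I*z^2/3 - 7*z/3 + 5*I*z/3 - 2/3 - 2*I = (z - 1 + I/3)*(z + 2)*(z + I)

The numerator P(z) = z^2 - z + 1 has P(1 - I/3) = 8/9 - I/3 ≠ 0, so no factor of (z - 1 + I/3) cancels.
Near z = 1 - I/3 we can therefore write f(z) = g(z)/(z - 1 + I/3) with g analytic at 1 - I/3 and g(1 - I/3) ≠ 0 (g is the numerator divided by the remaining denominator factors).

Hence z = 1 - I/3 is a pole of order 1.

Final answer: 1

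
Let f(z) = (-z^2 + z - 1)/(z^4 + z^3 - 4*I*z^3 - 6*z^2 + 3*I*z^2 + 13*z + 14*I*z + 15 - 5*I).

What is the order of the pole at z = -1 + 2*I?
2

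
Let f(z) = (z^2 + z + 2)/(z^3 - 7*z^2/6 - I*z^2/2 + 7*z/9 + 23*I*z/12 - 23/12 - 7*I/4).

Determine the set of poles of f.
The singularities of f are the zeros of the denominator. Factoring,
  z^3 - 7*z^2/6 - I*z^2/2 + 7*z/9 + 23*I*z/12 - 23/12 - 7*I/4 = (z - 3/2)*(z - 1/3 + I)*(z + 2/3 - 3*I/2)
so the candidates are z = 3/2, z = 1/3 - I, z = -2/3 + 3*I/2.

Check the numerator P(z) = z^2 + z + 2 at each one:
  P(3/2) = 23/4 ≠ 0, so z = 3/2 is a (simple) pole.
  P(1/3 - I) = 13/9 - 5*I/3 ≠ 0, so z = 1/3 - I is a (simple) pole.
  P(-2/3 + 3*I/2) = -17/36 - I/2 ≠ 0, so z = -2/3 + 3*I/2 is a (simple) pole.

Poles of f: {-2/3 + 3*I/2, 1/3 - I, 3/2}

Final answer: {-2/3 + 3*I/2, 1/3 - I, 3/2}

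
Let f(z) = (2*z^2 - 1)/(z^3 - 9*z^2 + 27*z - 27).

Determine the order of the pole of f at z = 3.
Factor the denominator:
  z^3 - 9*z^2 + 27*z - 27 = (z - 3)^3

The numerator P(z) = 2*z^2 - 1 has P(3) = 17 ≠ 0, so no factor of (z - 3) cancels.
Near z = 3 we can therefore write f(z) = g(z)/(z - 3)^3 with g analytic at 3 and g(3) ≠ 0 (g is just the numerator).

Hence z = 3 is a pole of order 3.

Final answer: 3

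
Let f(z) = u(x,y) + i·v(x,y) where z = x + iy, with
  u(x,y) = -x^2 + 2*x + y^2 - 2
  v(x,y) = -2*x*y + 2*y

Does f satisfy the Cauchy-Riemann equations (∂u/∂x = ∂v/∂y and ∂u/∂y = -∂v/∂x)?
∂u/∂x = 2 - 2*x
∂v/∂y = 2 - 2*x
∂u/∂y = 2*y
∂v/∂x = -2*y
∂u/∂x = ∂v/∂y and ∂u/∂y = -∂v/∂x hold identically; f is analytic.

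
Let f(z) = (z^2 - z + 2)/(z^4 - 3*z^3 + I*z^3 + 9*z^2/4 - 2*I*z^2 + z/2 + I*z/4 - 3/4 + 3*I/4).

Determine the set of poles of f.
The singularities of f are the zeros of the denominator. Factoring,
  z^4 - 3*z^3 + I*z^3 + 9*z^2/4 - 2*I*z^2 + z/2 + I*z/4 - 3/4 + 3*I/4 = (z - 3/2)*(z - 1 + I)*(z + 1/2)*(z - 1)
so the candidates are z = 3/2, z = 1 - I, z = -1/2, z = 1.

Check the numerator P(z) = z^2 - z + 2 at each one:
  P(3/2) = 11/4 ≠ 0, so z = 3/2 is a (simple) pole.
  P(1 - I) = 1 - I ≠ 0, so z = 1 - I is a (simple) pole.
  P(-1/2) = 11/4 ≠ 0, so z = -1/2 is a (simple) pole.
  P(1) = 2 ≠ 0, so z = 1 is a (simple) pole.

Poles of f: {-1/2, 1 - I, 1, 3/2}

Final answer: {-1/2, 1 - I, 1, 3/2}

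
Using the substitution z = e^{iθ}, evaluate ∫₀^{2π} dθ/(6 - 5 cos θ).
Call the integral J. The integrand is 2π-periodic and we integrate over a full period, so shifting θ does not change the value (θ → θ + π flips the sign of the trig term). Hence
  J = ∫₀^{2π} dθ/(6 + 5 cos θ).
Put z = e^{iθ}: then cos θ = (z + 1/z)/2, dθ = dz/(iz), and z runs once counterclockwise around |z| = 1:
  J = ∮_{|z|=1} 1/(6 + 5*(z + 1/z)/2) · dz/(iz) = (2/i) ∮_{|z|=1} dz/(5*z^2 + 12*z + 5).
The roots of 5*z^2 + 12*z + 5 are z = (-6 ± sqrt(6^2 - 5^2))/5, with sqrt(11) = sqrt(11); their product is 1, so only z₊ = -6/5 + sqrt(11)/5 lies inside the unit circle (z₋ = -6/5 - sqrt(11)/5 lies outside).
z₊ is a simple zero of q(z) = 5*z^2 + 12*z + 5, so Res(1/q, z₊) = 1/q'(z₊) with q'(z) = 10*z + 12; and q'(z₊) = 5*(z₊ - z₋) = 2*sqrt(11).
Therefore J = (2/i) · 2πi · 1/(2*sqrt(11)) = 2*pi/(sqrt(11)) = 2*sqrt(11)*pi/11

Final answer: 2*sqrt(11)*pi/11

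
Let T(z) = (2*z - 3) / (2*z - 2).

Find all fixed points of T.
T(z) = z means 2*z - 3 = z*(2*z - 2), i.e.
  2*z^2 - 4*z + 3 = 0.
Discriminant: (-4)^2 - 4*(2)*(3) = -8, so the roots are complex conjugates.
  z = (4 ± I*sqrt(8))/(2*(2))
Fixed points: {1 - sqrt(2)*I/2, 1 + sqrt(2)*I/2}

Final answer: {1 - sqrt(2)*I/2, 1 + sqrt(2)*I/2}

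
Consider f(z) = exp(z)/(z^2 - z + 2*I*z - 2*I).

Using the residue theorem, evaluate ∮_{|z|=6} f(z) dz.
By the residue theorem, ∮_C f(z) dz = 2πi · (sum of the residues of f at the poles inside |z| = 6).

The denominator factors as (z + 2*I)*(z - 1), so the singularities of f are simple poles at z = -2*I, z = 1.
  |-2*I|² = 4 < 36 = 6², so this pole is inside the contour.
  |1|² = 1 < 36 = 6², so this pole is inside the contour.

With P(z) = exp(z) and Q(z) = z^2 - z + 2*I*z - 2*I, each pole is simple, so Res(f, z₀) = P(z₀)/Q'(z₀) with Q'(z) = 2*z - 1 + 2*I.
  Res(f, -2*I) = P(-2*I)/Q'(-2*I) = (exp(-2*I))/(-1 - 2*I) = (-1/5 + 2*I/5)*exp(-2*I)
  Res(f, 1) = P(1)/Q'(1) = (exp(1))/(1 + 2*I) = exp(1)*(1/5 - 2*I/5)

Sum of residues inside C: exp(1)*(1/5 - 2*I/5) + (-1/5 + 2*I/5)*exp(-2*I)
∮_C f(z) dz = 2πi · (exp(1)*(1/5 - 2*I/5) + (-1/5 + 2*I/5)*exp(-2*I)) = pi*(-4/5 - 2*I/5)*exp(-2*I) + exp(1)*pi*(4/5 + 2*I/5)

Final answer: pi*(-4/5 - 2*I/5)*exp(-2*I) + exp(1)*pi*(4/5 + 2*I/5)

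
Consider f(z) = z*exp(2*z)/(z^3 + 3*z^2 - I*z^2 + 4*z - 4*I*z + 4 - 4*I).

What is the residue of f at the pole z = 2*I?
Write f(z) = P(z)/Q(z) with P(z) = z*exp(2*z) and Q(z) = z^3 + 3*z^2 - I*z^2 + 4*z - 4*I*z + 4 - 4*I.
The denominator factors as Q(z) = (z - 2*I)*(z + 1 + I)*(z + 2), so z = 2*I is a simple zero of Q and P is analytic there; z = 2*I is therefore a simple pole and
  Res(f, z₀) = P(z₀)/Q'(z₀).

Q'(z) = 3*z^2 + 6*z - 2*I*z + 4 - 4*I, so Q'(2*I) = -4 + 8*I.
P(2*I) = 2*I*exp(4*I).

Res(f, 2*I) = (2*I*exp(4*I))/(-4 + 8*I) = (1/5 - I/10)*exp(4*I)

Final answer: (1/5 - I/10)*exp(4*I)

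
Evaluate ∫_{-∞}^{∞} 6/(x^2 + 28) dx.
Let f(z) = 6/(z^2 + 28). The denominator has no real zeros and deg Q - deg P = 2 ≥ 2, so the integral of f over the upper semicircle |z| = R tends to 0 as R → ∞. Closing the contour in the upper half-plane,
  ∫_{-∞}^{∞} f(x) dx = 2πi · Σ Res(f, z_k)  over the poles with Im z_k > 0.

Zeros of the denominator: z^2 + 28 = 0 gives z = ±2*sqrt(7)*I.
Upper half-plane: z = 2*sqrt(7)*I (simple).

Each pole is a simple zero of Q(z) = z^2 + 28, so Res(f, z₀) = P(z₀)/Q'(z₀) with P(z) = 6, Q'(z) = 2*z:
  Res(f, 2*sqrt(7)*I) = (6)/(4*sqrt(7)*I) = -3*sqrt(7)*I/14

∫_{-∞}^{∞} f(x) dx = 2πi · (-3*sqrt(7)*I/14) = 3*sqrt(7)*pi/7

Final answer: 3*sqrt(7)*pi/7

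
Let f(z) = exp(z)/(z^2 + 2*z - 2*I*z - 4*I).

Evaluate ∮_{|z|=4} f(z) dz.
By the residue theorem, ∮_C f(z) dz = 2πi · (sum of the residues of f at the poles inside |z| = 4).

The denominator factors as (z - 2*I)*(z + 2), so the singularities of f are simple poles at z = 2*I, z = -2.
  |2*I|² = 4 < 16 = 4², so this pole is inside the contour.
  |-2|² = 4 < 16 = 4², so this pole is inside the contour.

With P(z) = exp(z) and Q(z) = z^2 + 2*z - 2*I*z - 4*I, each pole is simple, so Res(f, z₀) = P(z₀)/Q'(z₀) with Q'(z) = 2*z + 2 - 2*I.
  Res(f, 2*I) = P(2*I)/Q'(2*I) = (exp(2*I))/(2 + 2*I) = (1/4 - I/4)*exp(2*I)
  Res(f, -2) = P(-2)/Q'(-2) = (exp(-2))/(-2 - 2*I) = (-1/4 + I/4)*exp(-2)

Sum of residues inside C: (-1/4 + I/4)*exp(-2) + (1/4 - I/4)*exp(2*I)
∮_C f(z) dz = 2πi · ((-1/4 + I/4)*exp(-2) + (1/4 - I/4)*exp(2*I)) = pi*(-1/2 - I/2)*exp(-2) + pi*(1/2 + I/2)*exp(2*I)

Final answer: pi*(-1/2 - I/2)*exp(-2) + pi*(1/2 + I/2)*exp(2*I)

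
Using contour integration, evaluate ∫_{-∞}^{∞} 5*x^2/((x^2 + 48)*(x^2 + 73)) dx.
pi*(-4*sqrt(3) + sqrt(73))/5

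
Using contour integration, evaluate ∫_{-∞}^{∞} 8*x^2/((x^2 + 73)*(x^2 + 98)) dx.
Let f(z) = 8*z^2/((z^2 + 73)*(z^2 + 98)). The denominator has no real zeros and deg Q - deg P = 2 ≥ 2, so the integral of f over the upper semicircle |z| = R tends to 0 as R → ∞. Closing the contour in the upper half-plane,
  ∫_{-∞}^{∞} f(x) dx = 2πi · Σ Res(f, z_k)  over the poles with Im z_k > 0.

Zeros of the denominator: z^2 + 73 = 0 gives z = ±sqrt(73)*I; z^2 + 98 = 0 gives z = ±7*sqrt(2)*I.
Upper half-plane: z = 7*sqrt(2)*I, z = sqrt(73)*I (simple).

Each pole is a simple zero of Q(z) = z^4 + 171*z^2 + 7154, so Res(f, z₀) = P(z₀)/Q'(z₀) with P(z) = 8*z^2, Q'(z) = 4*z^3 + 342*z:
  Res(f, 7*sqrt(2)*I) = (-784)/(-350*sqrt(2)*I) = -28*sqrt(2)*I/25
  Res(f, sqrt(73)*I) = (-584)/(50*sqrt(73)*I) = 4*sqrt(73)*I/25

Sum of residues: 4*I*(-7*sqrt(2) + sqrt(73))/25
∫_{-∞}^{∞} f(x) dx = 2πi · (4*I*(-7*sqrt(2) + sqrt(73))/25) = 8*pi*(-sqrt(73) + 7*sqrt(2))/25

Final answer: 8*pi*(-sqrt(73) + 7*sqrt(2))/25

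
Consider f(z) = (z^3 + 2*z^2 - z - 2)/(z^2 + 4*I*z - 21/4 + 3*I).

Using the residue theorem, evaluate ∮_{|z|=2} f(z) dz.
pi*(20/13 - 55*I/52)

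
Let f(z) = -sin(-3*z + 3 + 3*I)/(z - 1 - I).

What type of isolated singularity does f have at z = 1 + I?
removable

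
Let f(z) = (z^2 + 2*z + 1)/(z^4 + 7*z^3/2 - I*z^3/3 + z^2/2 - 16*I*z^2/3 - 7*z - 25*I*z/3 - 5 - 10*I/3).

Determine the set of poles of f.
The singularities of f are the zeros of the denominator. Factoring,
  z^4 + 7*z^3/2 - I*z^3/3 + z^2/2 - 16*I*z^2/3 - 7*z - 25*I*z/3 - 5 - 10*I/3 = (z + 3 + I)*(z + 1 - I/3)*(z + 1)*(z - 3/2 - I)
so the candidates are z = -3 - I, z = -1 + I/3, z = -1, z = 3/2 + I.

Check the numerator P(z) = z^2 + 2*z + 1 at each one:
  P(-3 - I) = 3 + 4*I ≠ 0, so z = -3 - I is a (simple) pole.
  P(-1 + I/3) = -1/9 ≠ 0, so z = -1 + I/3 is a (simple) pole.
  P(-1) = 0, so the factor (z + 1) cancels and z = -1 is only a removable singularity, not a pole.
  P(3/2 + I) = 21/4 + 5*I ≠ 0, so z = 3/2 + I is a (simple) pole.

Poles of f: {-3 - I, -1 + I/3, 3/2 + I}

Final answer: {-3 - I, -1 + I/3, 3/2 + I}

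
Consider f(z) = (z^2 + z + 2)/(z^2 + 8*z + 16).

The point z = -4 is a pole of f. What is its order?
Factor the denominator:
  z^2 + 8*z + 16 = (z + 4)^2

The numerator P(z) = z^2 + z + 2 has P(-4) = 14 ≠ 0, so no factor of (z + 4) cancels.
Near z = -4 we can therefore write f(z) = g(z)/(z + 4)^2 with g analytic at -4 and g(-4) ≠ 0 (g is just the numerator).

Hence z = -4 is a pole of order 2.

Final answer: 2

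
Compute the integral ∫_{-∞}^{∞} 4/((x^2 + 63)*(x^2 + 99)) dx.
Let f(z) = 4/((z^2 + 63)*(z^2 + 99)). The denominator has no real zeros and deg Q - deg P = 4 ≥ 2, so the integral of f over the upper semicircle |z| = R tends to 0 as R → ∞. Closing the contour in the upper half-plane,
  ∫_{-∞}^{∞} f(x) dx = 2πi · Σ Res(f, z_k)  over the poles with Im z_k > 0.

Zeros of the denominator: z^2 + 99 = 0 gives z = ±3*sqrt(11)*I; z^2 + 63 = 0 gives z = ±3*sqrt(7)*I.
Upper half-plane: z = 3*sqrt(11)*I, z = 3*sqrt(7)*I (simple).

Each pole is a simple zero of Q(z) = z^4 + 162*z^2 + 6237, so Res(f, z₀) = P(z₀)/Q'(z₀) with P(z) = 4, Q'(z) = 4*z^3 + 324*z:
  Res(f, 3*sqrt(11)*I) = (4)/(-216*sqrt(11)*I) = sqrt(11)*I/594
  Res(f, 3*sqrt(7)*I) = (4)/(216*sqrt(7)*I) = -sqrt(7)*I/378

Sum of residues: I*(-sqrt(7)/378 + sqrt(11)/594)
∫_{-∞}^{∞} f(x) dx = 2πi · (I*(-sqrt(7)/378 + sqrt(11)/594)) = pi*(-7*sqrt(11) + 11*sqrt(7))/2079

Final answer: pi*(-7*sqrt(11) + 11*sqrt(7))/2079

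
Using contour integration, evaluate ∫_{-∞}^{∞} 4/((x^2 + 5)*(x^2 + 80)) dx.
Let f(z) = 4/((z^2 + 5)*(z^2 + 80)). The denominator has no real zeros and deg Q - deg P = 4 ≥ 2, so the integral of f over the upper semicircle |z| = R tends to 0 as R → ∞. Closing the contour in the upper half-plane,
  ∫_{-∞}^{∞} f(x) dx = 2πi · Σ Res(f, z_k)  over the poles with Im z_k > 0.

Zeros of the denominator: z^2 + 5 = 0 gives z = ±sqrt(5)*I; z^2 + 80 = 0 gives z = ±4*sqrt(5)*I.
Upper half-plane: z = sqrt(5)*I, z = 4*sqrt(5)*I (simple).

Each pole is a simple zero of Q(z) = z^4 + 85*z^2 + 400, so Res(f, z₀) = P(z₀)/Q'(z₀) with P(z) = 4, Q'(z) = 4*z^3 + 170*z:
  Res(f, sqrt(5)*I) = (4)/(150*sqrt(5)*I) = -2*sqrt(5)*I/375
  Res(f, 4*sqrt(5)*I) = (4)/(-600*sqrt(5)*I) = sqrt(5)*I/750

Sum of residues: -sqrt(5)*I/250
∫_{-∞}^{∞} f(x) dx = 2πi · (-sqrt(5)*I/250) = sqrt(5)*pi/125

Final answer: sqrt(5)*pi/125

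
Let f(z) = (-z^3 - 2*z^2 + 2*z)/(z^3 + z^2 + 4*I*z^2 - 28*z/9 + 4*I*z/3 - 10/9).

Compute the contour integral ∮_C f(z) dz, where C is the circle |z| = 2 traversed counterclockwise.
By the residue theorem, ∮_C f(z) dz = 2πi · (sum of the residues of f at the poles inside |z| = 2).

The denominator factors as (z + 1 + 3*I)*(z + 1/3)*(z - 1/3 + I), so the singularities of f are simple poles at z = -1 - 3*I, z = -1/3, z = 1/3 - I.
  |-1 - 3*I|² = 10 > 4 = 2², so this pole is outside the contour.
  |-1/3|² = 1/9 < 4 = 2², so this pole is inside the contour.
  |1/3 - I|² = 10/9 < 4 = 2², so this pole is inside the contour.

With P(z) = -z^3 - 2*z^2 + 2*z and Q(z) = z^3 + z^2 + 4*I*z^2 - 28*z/9 + 4*I*z/3 - 10/9, each pole is simple, so Res(f, z₀) = P(z₀)/Q'(z₀) with Q'(z) = 3*z^2 + 2*z + 8*I*z - 28/9 + 4*I/3.
  Res(f, -1/3) = P(-1/3)/Q'(-1/3) = (-23/27)/(-31/9 - 4*I/3) = 713/3315 - 92*I/1105
  Res(f, 1/3 - I) = P(1/3 - I)/Q'(1/3 - I) = (92/27 - 4*I/3)/(26/9) = 46/39 - 6*I/13

Sum of residues inside C: 1541/1105 - 602*I/1105
∮_C f(z) dz = 2πi · (1541/1105 - 602*I/1105) = pi*(1204/1105 + 3082*I/1105)

Final answer: pi*(1204/1105 + 3082*I/1105)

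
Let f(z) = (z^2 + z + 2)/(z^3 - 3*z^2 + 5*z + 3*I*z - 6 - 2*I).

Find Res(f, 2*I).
-2/65 - 16*I/65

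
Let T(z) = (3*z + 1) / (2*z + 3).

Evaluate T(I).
9/13 + 7*I/13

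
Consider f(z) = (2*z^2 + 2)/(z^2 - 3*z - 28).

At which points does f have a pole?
The singularities of f are the zeros of the denominator. Factoring,
  z^2 - 3*z - 28 = (z - 7)*(z + 4)
so the candidates are z = 7, z = -4.

Check the numerator P(z) = 2*z^2 + 2 at each one:
  P(7) = 100 ≠ 0, so z = 7 is a (simple) pole.
  P(-4) = 34 ≠ 0, so z = -4 is a (simple) pole.

Poles of f: {-4, 7}

Final answer: {-4, 7}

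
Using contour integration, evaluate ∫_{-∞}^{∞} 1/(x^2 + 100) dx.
Let f(z) = 1/(z^2 + 100). The denominator has no real zeros and deg Q - deg P = 2 ≥ 2, so the integral of f over the upper semicircle |z| = R tends to 0 as R → ∞. Closing the contour in the upper half-plane,
  ∫_{-∞}^{∞} f(x) dx = 2πi · Σ Res(f, z_k)  over the poles with Im z_k > 0.

Zeros of the denominator: z^2 + 100 = 0 gives z = ±10*I.
Upper half-plane: z = 10*I (simple).

Each pole is a simple zero of Q(z) = z^2 + 100, so Res(f, z₀) = P(z₀)/Q'(z₀) with P(z) = 1, Q'(z) = 2*z:
  Res(f, 10*I) = (1)/(20*I) = -I/20

∫_{-∞}^{∞} f(x) dx = 2πi · (-I/20) = pi/10

Final answer: pi/10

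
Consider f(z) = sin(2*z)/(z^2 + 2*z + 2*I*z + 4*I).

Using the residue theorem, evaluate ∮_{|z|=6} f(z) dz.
pi*(-1/2 + I/2)*sin(4) + pi*(1/2 + I/2)*sinh(4)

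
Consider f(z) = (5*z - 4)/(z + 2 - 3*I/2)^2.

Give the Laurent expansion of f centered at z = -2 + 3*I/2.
Put w = z - (-2 + 3*I/2), i.e. z = w - 2 + 3*I/2. The denominator is w^2, so it suffices to rewrite the numerator in powers of w.

P(z) = 5*z - 4
P(w - 2 + 3*I/2) = -14 + 15*I/2 + 5*w

Dividing each term by w^2:
  f = (-14 + 15*I/2)/w^2 + 5/w

Substituting back w = z + 2 - 3*I/2:
  f(z) = (-14 + 15*I/2)/(z + 2 - 3*I/2)^2 + 5/(z + 2 - 3*I/2)

The series is finite because the numerator is a polynomial; the negative powers form the principal part, and the coefficient of 1/(z + 2 - 3*I/2) gives Res(f, -2 + 3*I/2) = 5.

Final answer: (-14 + 15*I/2)/(z + 2 - 3*I/2)^2 + 5/(z + 2 - 3*I/2)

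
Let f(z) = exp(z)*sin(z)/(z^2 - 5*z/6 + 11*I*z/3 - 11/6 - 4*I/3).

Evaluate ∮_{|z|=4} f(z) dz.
pi*(-168/197 + 12*I/197)*exp(1/2 - 3*I)*sin(1/2 - 3*I) + pi*(168/197 - 12*I/197)*exp(1/3 - 2*I/3)*sin(1/3 - 2*I/3)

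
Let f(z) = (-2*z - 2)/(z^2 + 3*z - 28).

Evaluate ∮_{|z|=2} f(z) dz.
0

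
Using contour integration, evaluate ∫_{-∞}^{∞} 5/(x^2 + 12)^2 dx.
Let f(z) = 5/(z^2 + 12)^2. The denominator has no real zeros and deg Q - deg P = 4 ≥ 2, so the integral of f over the upper semicircle |z| = R tends to 0 as R → ∞. Closing the contour in the upper half-plane,
  ∫_{-∞}^{∞} f(x) dx = 2πi · Σ Res(f, z_k)  over the poles with Im z_k > 0.

Zeros of the denominator: z^2 + 12 = 0 gives z = ±2*sqrt(3)*I.
Upper half-plane: z = 2*sqrt(3)*I (a pole of order 2).

Write f(z) = g(z)/(z - 2*sqrt(3)*I)^2 with g(z) = 5/(z + 2*sqrt(3)*I)^2. For a double pole, Res(f, z₀) = g'(z₀):
  g'(z) = -10/(z + 2*sqrt(3)*I)^3
  Res(f, 2*sqrt(3)*I) = g'(2*sqrt(3)*I) = -5*sqrt(3)*I/288

∫_{-∞}^{∞} f(x) dx = 2πi · (-5*sqrt(3)*I/288) = 5*sqrt(3)*pi/144

Final answer: 5*sqrt(3)*pi/144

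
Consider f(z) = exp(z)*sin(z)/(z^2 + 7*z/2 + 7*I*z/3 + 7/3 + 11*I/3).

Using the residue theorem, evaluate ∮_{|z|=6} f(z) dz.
pi*(120/109 + 36*I/109)*exp(-2 - 2*I)*sin(2 + 2*I) + pi*(-120/109 - 36*I/109)*exp(-3/2 - I/3)*sin(3/2 + I/3)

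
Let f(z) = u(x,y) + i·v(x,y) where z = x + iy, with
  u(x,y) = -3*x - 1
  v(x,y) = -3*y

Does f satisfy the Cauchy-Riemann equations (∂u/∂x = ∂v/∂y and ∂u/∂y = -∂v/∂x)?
∂u/∂x = -3
∂v/∂y = -3
∂u/∂y = 0
∂v/∂x = 0
∂u/∂x = ∂v/∂y and ∂u/∂y = -∂v/∂x hold identically; f is analytic.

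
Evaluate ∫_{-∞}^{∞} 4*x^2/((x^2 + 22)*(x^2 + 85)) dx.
4*pi*(-sqrt(22) + sqrt(85))/63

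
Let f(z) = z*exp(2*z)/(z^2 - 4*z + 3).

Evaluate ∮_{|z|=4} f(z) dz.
-I*pi*exp(2) + 3*I*pi*exp(6)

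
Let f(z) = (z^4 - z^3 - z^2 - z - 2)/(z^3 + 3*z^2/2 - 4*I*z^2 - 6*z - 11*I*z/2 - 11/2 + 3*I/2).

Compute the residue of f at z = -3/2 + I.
-1185/116 - 285*I/58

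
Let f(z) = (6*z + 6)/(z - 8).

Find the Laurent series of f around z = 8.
Put w = z - (8), i.e. z = w + 8. The denominator is w, so it suffices to rewrite the numerator in powers of w.

P(z) = 6*z + 6
P(w + 8) = 54 + 6*w

Dividing each term by w:
  f = 54/w + 6

Substituting back w = z - 8:
  f(z) = 54/(z - 8) + 6

The series is finite because the numerator is a polynomial; the negative powers form the principal part, and the coefficient of 1/(z - 8) gives Res(f, 8) = 54.

Final answer: 54/(z - 8) + 6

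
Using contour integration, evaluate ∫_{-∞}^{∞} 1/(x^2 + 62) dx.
Let f(z) = 1/(z^2 + 62). The denominator has no real zeros and deg Q - deg P = 2 ≥ 2, so the integral of f over the upper semicircle |z| = R tends to 0 as R → ∞. Closing the contour in the upper half-plane,
  ∫_{-∞}^{∞} f(x) dx = 2πi · Σ Res(f, z_k)  over the poles with Im z_k > 0.

Zeros of the denominator: z^2 + 62 = 0 gives z = ±sqrt(62)*I.
Upper half-plane: z = sqrt(62)*I (simple).

Each pole is a simple zero of Q(z) = z^2 + 62, so Res(f, z₀) = P(z₀)/Q'(z₀) with P(z) = 1, Q'(z) = 2*z:
  Res(f, sqrt(62)*I) = (1)/(2*sqrt(62)*I) = -sqrt(62)*I/124

∫_{-∞}^{∞} f(x) dx = 2πi · (-sqrt(62)*I/124) = sqrt(62)*pi/62

Final answer: sqrt(62)*pi/62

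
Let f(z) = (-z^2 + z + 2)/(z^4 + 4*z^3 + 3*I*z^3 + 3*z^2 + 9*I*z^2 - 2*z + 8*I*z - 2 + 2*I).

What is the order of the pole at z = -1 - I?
Factor the denominator:
  z^4 + 4*z^3 + 3*I*z^3 + 3*z^2 + 9*I*z^2 - 2*z + 8*I*z - 2 + 2*I = (z + 1 + I)^3*(z + 1)

The numerator P(z) = -z^2 + z + 2 has P(-1 - I) = 1 - 3*I ≠ 0, so no factor of (z + 1 + I) cancels.
Near z = -1 - I we can therefore write f(z) = g(z)/(z + 1 + I)^3 with g analytic at -1 - I and g(-1 - I) ≠ 0 (g is the numerator divided by the remaining denominator factors).

Hence z = -1 - I is a pole of order 3.

Final answer: 3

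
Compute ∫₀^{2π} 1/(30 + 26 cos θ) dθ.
Let J = ∫₀^{2π} dθ/(30 + 26 cos θ).
Put z = e^{iθ}: then cos θ = (z + 1/z)/2, dθ = dz/(iz), and z runs once counterclockwise around |z| = 1:
  J = ∮_{|z|=1} 1/(30 + 26*(z + 1/z)/2) · dz/(iz) = (2/i) ∮_{|z|=1} dz/(26*z^2 + 60*z + 26).
The roots of 26*z^2 + 60*z + 26 are z = (-30 ± sqrt(30^2 - 26^2))/26, with sqrt(224) = 4*sqrt(14); their product is 1, so only z₊ = -15/13 + 2*sqrt(14)/13 lies inside the unit circle (z₋ = -15/13 - 2*sqrt(14)/13 lies outside).
z₊ is a simple zero of q(z) = 26*z^2 + 60*z + 26, so Res(1/q, z₊) = 1/q'(z₊) with q'(z) = 52*z + 60; and q'(z₊) = 26*(z₊ - z₋) = 8*sqrt(14).
Therefore J = (2/i) · 2πi · 1/(8*sqrt(14)) = 2*pi/(4*sqrt(14)) = sqrt(14)*pi/28

Final answer: sqrt(14)*pi/28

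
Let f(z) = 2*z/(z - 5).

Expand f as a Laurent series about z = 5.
Put w = z - (5), i.e. z = w + 5. The denominator is w, so it suffices to rewrite the numerator in powers of w.

P(z) = 2*z
P(w + 5) = 10 + 2*w

Dividing each term by w:
  f = 10/w + 2

Substituting back w = z - 5:
  f(z) = 10/(z - 5) + 2

The series is finite because the numerator is a polynomial; the negative powers form the principal part, and the coefficient of 1/(z - 5) gives Res(f, 5) = 10.

Final answer: 10/(z - 5) + 2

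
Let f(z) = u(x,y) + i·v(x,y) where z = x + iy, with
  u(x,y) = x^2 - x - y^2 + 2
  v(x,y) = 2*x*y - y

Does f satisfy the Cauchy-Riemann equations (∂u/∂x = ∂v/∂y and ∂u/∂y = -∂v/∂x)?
∂u/∂x = 2*x - 1
∂v/∂y = 2*x - 1
∂u/∂y = -2*y
∂v/∂x = 2*y
∂u/∂x = ∂v/∂y and ∂u/∂y = -∂v/∂x hold identically; f is analytic.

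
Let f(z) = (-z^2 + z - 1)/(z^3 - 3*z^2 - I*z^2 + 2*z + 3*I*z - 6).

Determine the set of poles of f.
The singularities of f are the zeros of the denominator. Factoring,
  z^3 - 3*z^2 - I*z^2 + 2*z + 3*I*z - 6 = (z - 2*I)*(z + I)*(z - 3)
so the candidates are z = 2*I, z = -I, z = 3.

Check the numerator P(z) = -z^2 + z - 1 at each one:
  P(2*I) = 3 + 2*I ≠ 0, so z = 2*I is a (simple) pole.
  P(-I) = -I ≠ 0, so z = -I is a (simple) pole.
  P(3) = -7 ≠ 0, so z = 3 is a (simple) pole.

Poles of f: {-I, 2*I, 3}

Final answer: {-I, 2*I, 3}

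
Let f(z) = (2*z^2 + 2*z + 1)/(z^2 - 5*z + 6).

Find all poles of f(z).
{2, 3}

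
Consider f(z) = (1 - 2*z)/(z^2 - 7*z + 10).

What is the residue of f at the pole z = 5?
-3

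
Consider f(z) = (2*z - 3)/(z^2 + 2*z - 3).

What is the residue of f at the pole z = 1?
-1/4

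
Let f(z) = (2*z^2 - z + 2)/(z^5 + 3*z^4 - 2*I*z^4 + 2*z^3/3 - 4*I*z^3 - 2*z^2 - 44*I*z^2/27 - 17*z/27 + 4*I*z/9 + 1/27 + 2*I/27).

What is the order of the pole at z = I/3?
Factor the denominator:
  z^5 + 3*z^4 - 2*I*z^4 + 2*z^3/3 - 4*I*z^3 - 2*z^2 - 44*I*z^2/27 - 17*z/27 + 4*I*z/9 + 1/27 + 2*I/27 = (z - I/3)^3*(z + 2 - I)*(z + 1)

The numerator P(z) = 2*z^2 - z + 2 has P(I/3) = 16/9 - I/3 ≠ 0, so no factor of (z - I/3) cancels.
Near z = I/3 we can therefore write f(z) = g(z)/(z - I/3)^3 with g analytic at I/3 and g(I/3) ≠ 0 (g is the numerator divided by the remaining denominator factors).

Hence z = I/3 is a pole of order 3.

Final answer: 3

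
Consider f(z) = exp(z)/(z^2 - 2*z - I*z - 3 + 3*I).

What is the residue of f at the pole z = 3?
(4/17 + I/17)*exp(3)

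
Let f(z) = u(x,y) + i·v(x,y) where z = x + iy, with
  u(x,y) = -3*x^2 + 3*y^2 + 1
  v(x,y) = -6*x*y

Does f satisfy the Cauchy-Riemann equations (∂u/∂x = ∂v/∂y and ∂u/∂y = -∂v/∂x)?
∂u/∂x = -6*x
∂v/∂y = -6*x
∂u/∂y = 6*y
∂v/∂x = -6*y
∂u/∂x = ∂v/∂y and ∂u/∂y = -∂v/∂x hold identically; f is analytic.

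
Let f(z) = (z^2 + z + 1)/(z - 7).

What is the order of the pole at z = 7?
Factor the denominator:
  z - 7 = (z - 7)

The numerator P(z) = z^2 + z + 1 has P(7) = 57 ≠ 0, so no factor of (z - 7) cancels.
Near z = 7 we can therefore write f(z) = g(z)/(z - 7) with g analytic at 7 and g(7) ≠ 0 (g is just the numerator).

Hence z = 7 is a pole of order 1.

Final answer: 1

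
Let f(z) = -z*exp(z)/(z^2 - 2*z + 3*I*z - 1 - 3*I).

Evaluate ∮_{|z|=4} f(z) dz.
pi*(2 - 4*I)*exp(1 - 2*I) + pi*(-2 + 2*I)*exp(1 - I)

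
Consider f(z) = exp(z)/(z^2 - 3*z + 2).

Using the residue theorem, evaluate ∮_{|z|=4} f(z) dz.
By the residue theorem, ∮_C f(z) dz = 2πi · (sum of the residues of f at the poles inside |z| = 4).

The denominator factors as (z - 2)*(z - 1), so the singularities of f are simple poles at z = 2, z = 1.
  |2|² = 4 < 16 = 4², so this pole is inside the contour.
  |1|² = 1 < 16 = 4², so this pole is inside the contour.

With P(z) = exp(z) and Q(z) = z^2 - 3*z + 2, each pole is simple, so Res(f, z₀) = P(z₀)/Q'(z₀) with Q'(z) = 2*z - 3.
  Res(f, 2) = P(2)/Q'(2) = (exp(2))/(1) = exp(2)
  Res(f, 1) = P(1)/Q'(1) = (exp(1))/(-1) = -exp(1)

Sum of residues inside C: -exp(1) + exp(2)
∮_C f(z) dz = 2πi · (-exp(1) + exp(2)) = -2*exp(1)*I*pi + 2*I*pi*exp(2)

Final answer: -2*exp(1)*I*pi + 2*I*pi*exp(2)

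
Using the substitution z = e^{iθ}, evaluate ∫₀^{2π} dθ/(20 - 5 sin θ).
Call the integral J. The integrand is 2π-periodic and we integrate over a full period, so shifting θ does not change the value (θ → θ + π/2 turns sin θ into cos θ; θ → θ + π flips the sign of the trig term). Hence
  J = ∫₀^{2π} dθ/(20 + 5 cos θ).
Put z = e^{iθ}: then cos θ = (z + 1/z)/2, dθ = dz/(iz), and z runs once counterclockwise around |z| = 1:
  J = ∮_{|z|=1} 1/(20 + 5*(z + 1/z)/2) · dz/(iz) = (2/i) ∮_{|z|=1} dz/(5*z^2 + 40*z + 5).
The roots of 5*z^2 + 40*z + 5 are z = (-20 ± sqrt(20^2 - 5^2))/5, with sqrt(375) = 5*sqrt(15); their product is 1, so only z₊ = -4 + sqrt(15) lies inside the unit circle (z₋ = -4 - sqrt(15) lies outside).
z₊ is a simple zero of q(z) = 5*z^2 + 40*z + 5, so Res(1/q, z₊) = 1/q'(z₊) with q'(z) = 10*z + 40; and q'(z₊) = 5*(z₊ - z₋) = 10*sqrt(15).
Therefore J = (2/i) · 2πi · 1/(10*sqrt(15)) = 2*pi/(5*sqrt(15)) = 2*sqrt(15)*pi/75

Final answer: 2*sqrt(15)*pi/75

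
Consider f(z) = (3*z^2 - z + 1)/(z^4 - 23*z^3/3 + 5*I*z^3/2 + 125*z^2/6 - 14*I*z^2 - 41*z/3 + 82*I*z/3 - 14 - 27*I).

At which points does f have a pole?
The singularities of f are the zeros of the denominator. Factoring,
  z^4 - 23*z^3/3 + 5*I*z^3/2 + 125*z^2/6 - 14*I*z^2 - 41*z/3 + 82*I*z/3 - 14 - 27*I = (z + 1/3 + I)*(z - 3 - I/2)*(z - 2 - I)*(z - 3 + 3*I)
so the candidates are z = -1/3 - I, z = 3 + I/2, z = 2 + I, z = 3 - 3*I.

Check the numerator P(z) = 3*z^2 - z + 1 at each one:
  P(-1/3 - I) = -4/3 + 3*I ≠ 0, so z = -1/3 - I is a (simple) pole.
  P(3 + I/2) = 97/4 + 17*I/2 ≠ 0, so z = 3 + I/2 is a (simple) pole.
  P(2 + I) = 8 + 11*I ≠ 0, so z = 2 + I is a (simple) pole.
  P(3 - 3*I) = -2 - 51*I ≠ 0, so z = 3 - 3*I is a (simple) pole.

Poles of f: {-1/3 - I, 2 + I, 3 - 3*I, 3 + I/2}

Final answer: {-1/3 - I, 2 + I, 3 - 3*I, 3 + I/2}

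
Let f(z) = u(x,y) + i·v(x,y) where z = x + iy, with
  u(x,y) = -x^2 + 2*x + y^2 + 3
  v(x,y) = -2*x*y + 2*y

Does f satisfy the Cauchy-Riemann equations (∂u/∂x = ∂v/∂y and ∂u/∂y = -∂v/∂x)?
∂u/∂x = 2 - 2*x
∂v/∂y = 2 - 2*x
∂u/∂y = 2*y
∂v/∂x = -2*y
∂u/∂x = ∂v/∂y and ∂u/∂y = -∂v/∂x hold identically; f is analytic.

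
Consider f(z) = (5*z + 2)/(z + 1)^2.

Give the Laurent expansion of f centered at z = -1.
Put w = z - (-1), i.e. z = w - 1. The denominator is w^2, so it suffices to rewrite the numerator in powers of w.

P(z) = 5*z + 2
P(w - 1) = -3 + 5*w

Dividing each term by w^2:
  f = -3/w^2 + 5/w

Substituting back w = z + 1:
  f(z) = -3/(z + 1)^2 + 5/(z + 1)

The series is finite because the numerator is a polynomial; the negative powers form the principal part, and the coefficient of 1/(z + 1) gives Res(f, -1) = 5.

Final answer: -3/(z + 1)^2 + 5/(z + 1)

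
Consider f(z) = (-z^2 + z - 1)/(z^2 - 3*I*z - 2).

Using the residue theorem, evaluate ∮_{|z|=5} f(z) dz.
By the residue theorem, ∮_C f(z) dz = 2πi · (sum of the residues of f at the poles inside |z| = 5).

The denominator factors as (z - I)*(z - 2*I), so the singularities of f are simple poles at z = I, z = 2*I.
  |I|² = 1 < 25 = 5², so this pole is inside the contour.
  |2*I|² = 4 < 25 = 5², so this pole is inside the contour.

With P(z) = -z^2 + z - 1 and Q(z) = z^2 - 3*I*z - 2, each pole is simple, so Res(f, z₀) = P(z₀)/Q'(z₀) with Q'(z) = 2*z - 3*I.
  Res(f, I) = P(I)/Q'(I) = (I)/(-I) = -1
  Res(f, 2*I) = P(2*I)/Q'(2*I) = (3 + 2*I)/(I) = 2 - 3*I

Sum of residues inside C: 1 - 3*I
∮_C f(z) dz = 2πi · (1 - 3*I) = pi*(6 + 2*I)

Final answer: pi*(6 + 2*I)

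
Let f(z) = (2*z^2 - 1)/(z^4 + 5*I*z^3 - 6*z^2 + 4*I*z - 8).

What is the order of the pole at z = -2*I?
Factor the denominator:
  z^4 + 5*I*z^3 - 6*z^2 + 4*I*z - 8 = (z + 2*I)^3*(z - I)

The numerator P(z) = 2*z^2 - 1 has P(-2*I) = -9 ≠ 0, so no factor of (z + 2*I) cancels.
Near z = -2*I we can therefore write f(z) = g(z)/(z + 2*I)^3 with g analytic at -2*I and g(-2*I) ≠ 0 (g is the numerator divided by the remaining denominator factors).

Hence z = -2*I is a pole of order 3.

Final answer: 3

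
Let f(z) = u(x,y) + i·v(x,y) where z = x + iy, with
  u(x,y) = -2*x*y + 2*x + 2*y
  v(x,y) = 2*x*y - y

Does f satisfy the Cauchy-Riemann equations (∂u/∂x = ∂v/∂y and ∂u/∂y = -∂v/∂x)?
∂u/∂x = 2 - 2*y
∂v/∂y = 2*x - 1
∂u/∂y = 2 - 2*x
∂v/∂x = 2*y
∂u/∂x ≠ ∂v/∂y and ∂u/∂y ≠ -∂v/∂x; the Cauchy-Riemann equations are not satisfied, so f is not analytic.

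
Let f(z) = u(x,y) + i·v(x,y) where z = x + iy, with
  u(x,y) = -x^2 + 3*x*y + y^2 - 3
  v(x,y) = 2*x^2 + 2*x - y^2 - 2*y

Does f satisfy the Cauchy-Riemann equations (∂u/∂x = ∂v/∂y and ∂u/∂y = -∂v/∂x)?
∂u/∂x = -2*x + 3*y
∂v/∂y = -2*y - 2
∂u/∂y = 3*x + 2*y
∂v/∂x = 4*x + 2
∂u/∂x ≠ ∂v/∂y and ∂u/∂y ≠ -∂v/∂x; the Cauchy-Riemann equations are not satisfied, so f is not analytic.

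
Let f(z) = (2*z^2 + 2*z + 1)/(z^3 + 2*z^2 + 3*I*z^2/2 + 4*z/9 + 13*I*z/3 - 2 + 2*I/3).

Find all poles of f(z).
The singularities of f are the zeros of the denominator. Factoring,
  z^3 + 2*z^2 + 3*I*z^2/2 + 4*z/9 + 13*I*z/3 - 2 + 2*I/3 = (z + 3*I/2)*(z + 2*I/3)*(z + 2 - 2*I/3)
so the candidates are z = -3*I/2, z = -2*I/3, z = -2 + 2*I/3.

Check the numerator P(z) = 2*z^2 + 2*z + 1 at each one:
  P(-3*I/2) = -7/2 - 3*I ≠ 0, so z = -3*I/2 is a (simple) pole.
  P(-2*I/3) = 1/9 - 4*I/3 ≠ 0, so z = -2*I/3 is a (simple) pole.
  P(-2 + 2*I/3) = 37/9 - 4*I ≠ 0, so z = -2 + 2*I/3 is a (simple) pole.

Poles of f: {-2 + 2*I/3, -3*I/2, -2*I/3}

Final answer: {-2 + 2*I/3, -3*I/2, -2*I/3}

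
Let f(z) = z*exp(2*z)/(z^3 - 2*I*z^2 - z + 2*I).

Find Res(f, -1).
Write f(z) = P(z)/Q(z) with P(z) = z*exp(2*z) and Q(z) = z^3 - 2*I*z^2 - z + 2*I.
The denominator factors as Q(z) = (z - 2*I)*(z - 1)*(z + 1), so z = -1 is a simple zero of Q and P is analytic there; z = -1 is therefore a simple pole and
  Res(f, z₀) = P(z₀)/Q'(z₀).

Q'(z) = 3*z^2 - 4*I*z - 1, so Q'(-1) = 2 + 4*I.
P(-1) = -exp(-2).

Res(f, -1) = (-exp(-2))/(2 + 4*I) = (-1/10 + I/5)*exp(-2)

Final answer: (-1/10 + I/5)*exp(-2)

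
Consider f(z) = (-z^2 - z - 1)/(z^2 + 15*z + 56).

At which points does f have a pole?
The singularities of f are the zeros of the denominator. Factoring,
  z^2 + 15*z + 56 = (z + 7)*(z + 8)
so the candidates are z = -7, z = -8.

Check the numerator P(z) = -z^2 - z - 1 at each one:
  P(-7) = -43 ≠ 0, so z = -7 is a (simple) pole.
  P(-8) = -57 ≠ 0, so z = -8 is a (simple) pole.

Poles of f: {-8, -7}

Final answer: {-8, -7}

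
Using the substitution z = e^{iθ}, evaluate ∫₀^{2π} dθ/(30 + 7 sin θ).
2*sqrt(851)*pi/851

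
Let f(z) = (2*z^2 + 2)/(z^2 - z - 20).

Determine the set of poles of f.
The singularities of f are the zeros of the denominator. Factoring,
  z^2 - z - 20 = (z - 5)*(z + 4)
so the candidates are z = 5, z = -4.

Check the numerator P(z) = 2*z^2 + 2 at each one:
  P(5) = 52 ≠ 0, so z = 5 is a (simple) pole.
  P(-4) = 34 ≠ 0, so z = -4 is a (simple) pole.

Poles of f: {-4, 5}

Final answer: {-4, 5}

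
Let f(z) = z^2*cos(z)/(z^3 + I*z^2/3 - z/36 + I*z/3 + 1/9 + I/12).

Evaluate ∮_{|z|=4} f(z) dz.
By the residue theorem, ∮_C f(z) dz = 2πi · (sum of the residues of f at the poles inside |z| = 4).

The denominator factors as (z - 1/2 + 2*I/3)*(z - I/3)*(z + 1/2), so the singularities of f are simple poles at z = 1/2 - 2*I/3, z = I/3, z = -1/2.
  |1/2 - 2*I/3|² = 25/36 < 16 = 4², so this pole is inside the contour.
  |I/3|² = 1/9 < 16 = 4², so this pole is inside the contour.
  |-1/2|² = 1/4 < 16 = 4², so this pole is inside the contour.

With P(z) = z^2*cos(z) and Q(z) = z^3 + I*z^2/3 - z/36 + I*z/3 + 1/9 + I/12, each pole is simple, so Res(f, z₀) = P(z₀)/Q'(z₀) with Q'(z) = 3*z^2 + 2*I*z/3 - 1/36 + I/3.
  Res(f, 1/2 - 2*I/3) = P(1/2 - 2*I/3)/Q'(1/2 - 2*I/3) = ((-7/36 - 2*I/3)*cos(1/2 - 2*I/3))/(-1/6 - 4*I/3) = (199/390 - 16*I/195)*cos(1/2 - 2*I/3)
  Res(f, I/3) = P(I/3)/Q'(I/3) = (-cosh(1/3)/9)/(-7/12 + I/3) = (28/195 + 16*I/195)*cosh(1/3)
  Res(f, -1/2) = P(-1/2)/Q'(-1/2) = (cos(1/2)/4)/(13/18) = 9*cos(1/2)/26

Sum of residues inside C: 9*cos(1/2)/26 + (28/195 + 16*I/195)*cosh(1/3) + (199/390 - 16*I/195)*cos(1/2 - 2*I/3)
∮_C f(z) dz = 2πi · (9*cos(1/2)/26 + (28/195 + 16*I/195)*cosh(1/3) + (199/390 - 16*I/195)*cos(1/2 - 2*I/3)) = pi*(-32/195 + 56*I/195)*cosh(1/3) + 9*I*pi*cos(1/2)/13 + pi*(32/195 + 199*I/195)*cos(1/2 - 2*I/3)

Final answer: pi*(-32/195 + 56*I/195)*cosh(1/3) + 9*I*pi*cos(1/2)/13 + pi*(32/195 + 199*I/195)*cos(1/2 - 2*I/3)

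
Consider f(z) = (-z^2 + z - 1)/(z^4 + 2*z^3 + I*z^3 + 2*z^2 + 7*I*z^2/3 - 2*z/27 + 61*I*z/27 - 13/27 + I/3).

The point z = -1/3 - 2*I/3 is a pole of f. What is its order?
3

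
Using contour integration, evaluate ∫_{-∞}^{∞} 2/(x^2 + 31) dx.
Let f(z) = 2/(z^2 + 31). The denominator has no real zeros and deg Q - deg P = 2 ≥ 2, so the integral of f over the upper semicircle |z| = R tends to 0 as R → ∞. Closing the contour in the upper half-plane,
  ∫_{-∞}^{∞} f(x) dx = 2πi · Σ Res(f, z_k)  over the poles with Im z_k > 0.

Zeros of the denominator: z^2 + 31 = 0 gives z = ±sqrt(31)*I.
Upper half-plane: z = sqrt(31)*I (simple).

Each pole is a simple zero of Q(z) = z^2 + 31, so Res(f, z₀) = P(z₀)/Q'(z₀) with P(z) = 2, Q'(z) = 2*z:
  Res(f, sqrt(31)*I) = (2)/(2*sqrt(31)*I) = -sqrt(31)*I/31

∫_{-∞}^{∞} f(x) dx = 2πi · (-sqrt(31)*I/31) = 2*sqrt(31)*pi/31

Final answer: 2*sqrt(31)*pi/31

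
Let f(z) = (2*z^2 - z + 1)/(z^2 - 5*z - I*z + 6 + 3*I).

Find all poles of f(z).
The singularities of f are the zeros of the denominator. Factoring,
  z^2 - 5*z - I*z + 6 + 3*I = (z - 3)*(z - 2 - I)
so the candidates are z = 3, z = 2 + I.

Check the numerator P(z) = 2*z^2 - z + 1 at each one:
  P(3) = 16 ≠ 0, so z = 3 is a (simple) pole.
  P(2 + I) = 5 + 7*I ≠ 0, so z = 2 + I is a (simple) pole.

Poles of f: {2 + I, 3}

Final answer: {2 + I, 3}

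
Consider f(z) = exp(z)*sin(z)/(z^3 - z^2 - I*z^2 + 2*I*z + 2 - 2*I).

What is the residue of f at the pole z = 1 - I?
Write f(z) = P(z)/Q(z) with P(z) = exp(z)*sin(z) and Q(z) = z^3 - z^2 - I*z^2 + 2*I*z + 2 - 2*I.
The denominator factors as Q(z) = (z + 1 - I)*(z - 1 - I)*(z - 1 + I), so z = 1 - I is a simple zero of Q and P is analytic there; z = 1 - I is therefore a simple pole and
  Res(f, z₀) = P(z₀)/Q'(z₀).

Q'(z) = 3*z^2 - 2*z - 2*I*z + 2*I, so Q'(1 - I) = -4 - 4*I.
P(1 - I) = exp(1 - I)*sin(1 - I).

Res(f, 1 - I) = (exp(1 - I)*sin(1 - I))/(-4 - 4*I) = (-1/8 + I/8)*exp(1 - I)*sin(1 - I)

Final answer: (-1/8 + I/8)*exp(1 - I)*sin(1 - I)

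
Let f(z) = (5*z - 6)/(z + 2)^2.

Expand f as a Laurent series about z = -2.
Put w = z - (-2), i.e. z = w - 2. The denominator is w^2, so it suffices to rewrite the numerator in powers of w.

P(z) = 5*z - 6
P(w - 2) = -16 + 5*w

Dividing each term by w^2:
  f = -16/w^2 + 5/w

Substituting back w = z + 2:
  f(z) = -16/(z + 2)^2 + 5/(z + 2)

The series is finite because the numerator is a polynomial; the negative powers form the principal part, and the coefficient of 1/(z + 2) gives Res(f, -2) = 5.

Final answer: -16/(z + 2)^2 + 5/(z + 2)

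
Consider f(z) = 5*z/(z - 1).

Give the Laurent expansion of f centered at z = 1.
Put w = z - (1), i.e. z = w + 1. The denominator is w, so it suffices to rewrite the numerator in powers of w.

P(z) = 5*z
P(w + 1) = 5 + 5*w

Dividing each term by w:
  f = 5/w + 5

Substituting back w = z - 1:
  f(z) = 5/(z - 1) + 5

The series is finite because the numerator is a polynomial; the negative powers form the principal part, and the coefficient of 1/(z - 1) gives Res(f, 1) = 5.

Final answer: 5/(z - 1) + 5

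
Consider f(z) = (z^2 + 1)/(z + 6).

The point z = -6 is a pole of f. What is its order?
Factor the denominator:
  z + 6 = (z + 6)

The numerator P(z) = z^2 + 1 has P(-6) = 37 ≠ 0, so no factor of (z + 6) cancels.
Near z = -6 we can therefore write f(z) = g(z)/(z + 6) with g analytic at -6 and g(-6) ≠ 0 (g is just the numerator).

Hence z = -6 is a pole of order 1.

Final answer: 1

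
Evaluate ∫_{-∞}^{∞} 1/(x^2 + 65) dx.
Let f(z) = 1/(z^2 + 65). The denominator has no real zeros and deg Q - deg P = 2 ≥ 2, so the integral of f over the upper semicircle |z| = R tends to 0 as R → ∞. Closing the contour in the upper half-plane,
  ∫_{-∞}^{∞} f(x) dx = 2πi · Σ Res(f, z_k)  over the poles with Im z_k > 0.

Zeros of the denominator: z^2 + 65 = 0 gives z = ±sqrt(65)*I.
Upper half-plane: z = sqrt(65)*I (simple).

Each pole is a simple zero of Q(z) = z^2 + 65, so Res(f, z₀) = P(z₀)/Q'(z₀) with P(z) = 1, Q'(z) = 2*z:
  Res(f, sqrt(65)*I) = (1)/(2*sqrt(65)*I) = -sqrt(65)*I/130

∫_{-∞}^{∞} f(x) dx = 2πi · (-sqrt(65)*I/130) = sqrt(65)*pi/65

Final answer: sqrt(65)*pi/65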